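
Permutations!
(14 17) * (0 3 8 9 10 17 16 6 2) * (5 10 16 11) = (0 3 8 9 16 6 2)(5 10 17 14 11) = [3, 1, 0, 8, 4, 10, 2, 7, 9, 16, 17, 5, 12, 13, 11, 15, 6, 14]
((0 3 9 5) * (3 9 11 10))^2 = (0 5 9)(3 10 11)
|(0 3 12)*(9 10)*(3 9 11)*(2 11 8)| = 8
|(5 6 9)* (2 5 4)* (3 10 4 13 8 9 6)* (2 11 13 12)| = 10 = |(2 5 3 10 4 11 13 8 9 12)|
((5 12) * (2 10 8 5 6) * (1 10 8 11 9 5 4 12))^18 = (1 9 10 5 11)(2 12 8 6 4)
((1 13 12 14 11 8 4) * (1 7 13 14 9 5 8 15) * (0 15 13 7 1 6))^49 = (0 15 6)(1 12 4 13 8 11 5 14 9)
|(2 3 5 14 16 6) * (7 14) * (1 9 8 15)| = |(1 9 8 15)(2 3 5 7 14 16 6)| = 28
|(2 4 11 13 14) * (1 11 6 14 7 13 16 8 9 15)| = 12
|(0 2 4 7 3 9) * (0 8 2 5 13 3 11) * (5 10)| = |(0 10 5 13 3 9 8 2 4 7 11)| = 11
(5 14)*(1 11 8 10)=[0, 11, 2, 3, 4, 14, 6, 7, 10, 9, 1, 8, 12, 13, 5]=(1 11 8 10)(5 14)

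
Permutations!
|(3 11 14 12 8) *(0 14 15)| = 7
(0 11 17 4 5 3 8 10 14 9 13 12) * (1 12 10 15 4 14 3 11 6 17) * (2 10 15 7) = [6, 12, 10, 8, 5, 11, 17, 2, 7, 13, 3, 1, 0, 15, 9, 4, 16, 14] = (0 6 17 14 9 13 15 4 5 11 1 12)(2 10 3 8 7)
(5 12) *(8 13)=(5 12)(8 13)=[0, 1, 2, 3, 4, 12, 6, 7, 13, 9, 10, 11, 5, 8]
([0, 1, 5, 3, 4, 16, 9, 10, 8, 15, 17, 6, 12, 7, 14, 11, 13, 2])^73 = [0, 1, 13, 3, 4, 7, 9, 2, 8, 15, 5, 6, 12, 17, 14, 11, 10, 16]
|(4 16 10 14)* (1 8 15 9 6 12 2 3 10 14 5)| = |(1 8 15 9 6 12 2 3 10 5)(4 16 14)| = 30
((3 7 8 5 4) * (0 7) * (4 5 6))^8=(0 8 4)(3 7 6)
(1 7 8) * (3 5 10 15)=(1 7 8)(3 5 10 15)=[0, 7, 2, 5, 4, 10, 6, 8, 1, 9, 15, 11, 12, 13, 14, 3]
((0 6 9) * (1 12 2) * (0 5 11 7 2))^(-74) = ((0 6 9 5 11 7 2 1 12))^(-74) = (0 1 7 5 6 12 2 11 9)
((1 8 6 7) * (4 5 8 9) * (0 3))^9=(0 3)(1 4 8 7 9 5 6)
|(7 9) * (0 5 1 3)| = 4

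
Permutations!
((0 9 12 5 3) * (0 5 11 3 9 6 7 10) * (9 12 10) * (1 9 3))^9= ((0 6 7 3 5 12 11 1 9 10))^9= (0 10 9 1 11 12 5 3 7 6)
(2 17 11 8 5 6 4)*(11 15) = (2 17 15 11 8 5 6 4) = [0, 1, 17, 3, 2, 6, 4, 7, 5, 9, 10, 8, 12, 13, 14, 11, 16, 15]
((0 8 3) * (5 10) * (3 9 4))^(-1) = ((0 8 9 4 3)(5 10))^(-1) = (0 3 4 9 8)(5 10)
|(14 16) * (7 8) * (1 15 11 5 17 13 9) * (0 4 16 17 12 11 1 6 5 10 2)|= 26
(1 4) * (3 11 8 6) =(1 4)(3 11 8 6) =[0, 4, 2, 11, 1, 5, 3, 7, 6, 9, 10, 8]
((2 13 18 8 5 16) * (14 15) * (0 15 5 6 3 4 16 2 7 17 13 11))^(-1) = (0 11 2 5 14 15)(3 6 8 18 13 17 7 16 4)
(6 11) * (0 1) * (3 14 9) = [1, 0, 2, 14, 4, 5, 11, 7, 8, 3, 10, 6, 12, 13, 9] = (0 1)(3 14 9)(6 11)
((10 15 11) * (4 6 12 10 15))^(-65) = (4 10 12 6)(11 15)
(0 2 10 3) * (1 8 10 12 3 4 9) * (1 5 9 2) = (0 1 8 10 4 2 12 3)(5 9) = [1, 8, 12, 0, 2, 9, 6, 7, 10, 5, 4, 11, 3]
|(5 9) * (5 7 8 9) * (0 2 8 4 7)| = 4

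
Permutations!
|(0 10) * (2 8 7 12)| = 4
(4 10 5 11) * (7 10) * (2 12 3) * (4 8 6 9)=[0, 1, 12, 2, 7, 11, 9, 10, 6, 4, 5, 8, 3]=(2 12 3)(4 7 10 5 11 8 6 9)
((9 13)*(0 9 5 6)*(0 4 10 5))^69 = ((0 9 13)(4 10 5 6))^69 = (13)(4 10 5 6)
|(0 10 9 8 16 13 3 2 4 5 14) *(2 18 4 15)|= 22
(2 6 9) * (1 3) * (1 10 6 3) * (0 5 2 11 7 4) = (0 5 2 3 10 6 9 11 7 4) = [5, 1, 3, 10, 0, 2, 9, 4, 8, 11, 6, 7]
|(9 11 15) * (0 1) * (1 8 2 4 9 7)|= |(0 8 2 4 9 11 15 7 1)|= 9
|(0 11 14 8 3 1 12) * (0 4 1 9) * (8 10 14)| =30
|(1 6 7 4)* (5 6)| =|(1 5 6 7 4)| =5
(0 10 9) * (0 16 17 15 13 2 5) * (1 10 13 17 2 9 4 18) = (0 13 9 16 2 5)(1 10 4 18)(15 17) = [13, 10, 5, 3, 18, 0, 6, 7, 8, 16, 4, 11, 12, 9, 14, 17, 2, 15, 1]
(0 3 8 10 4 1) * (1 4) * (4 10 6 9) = (0 3 8 6 9 4 10 1) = [3, 0, 2, 8, 10, 5, 9, 7, 6, 4, 1]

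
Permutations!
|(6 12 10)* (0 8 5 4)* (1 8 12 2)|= |(0 12 10 6 2 1 8 5 4)|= 9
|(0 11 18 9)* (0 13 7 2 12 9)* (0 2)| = |(0 11 18 2 12 9 13 7)| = 8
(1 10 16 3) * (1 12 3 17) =(1 10 16 17)(3 12) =[0, 10, 2, 12, 4, 5, 6, 7, 8, 9, 16, 11, 3, 13, 14, 15, 17, 1]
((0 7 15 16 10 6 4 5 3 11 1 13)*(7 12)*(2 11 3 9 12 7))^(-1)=((0 7 15 16 10 6 4 5 9 12 2 11 1 13))^(-1)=(0 13 1 11 2 12 9 5 4 6 10 16 15 7)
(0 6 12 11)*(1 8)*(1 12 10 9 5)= [6, 8, 2, 3, 4, 1, 10, 7, 12, 5, 9, 0, 11]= (0 6 10 9 5 1 8 12 11)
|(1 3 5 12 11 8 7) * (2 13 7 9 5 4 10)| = 35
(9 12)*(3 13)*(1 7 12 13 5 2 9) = (1 7 12)(2 9 13 3 5) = [0, 7, 9, 5, 4, 2, 6, 12, 8, 13, 10, 11, 1, 3]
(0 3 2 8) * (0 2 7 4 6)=(0 3 7 4 6)(2 8)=[3, 1, 8, 7, 6, 5, 0, 4, 2]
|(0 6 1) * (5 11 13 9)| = 12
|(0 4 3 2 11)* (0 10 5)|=|(0 4 3 2 11 10 5)|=7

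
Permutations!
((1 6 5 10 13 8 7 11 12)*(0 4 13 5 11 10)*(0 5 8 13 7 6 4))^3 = (13)(1 10 11 4 8 12 7 6)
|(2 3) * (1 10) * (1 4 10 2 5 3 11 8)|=4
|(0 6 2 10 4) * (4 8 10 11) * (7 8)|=15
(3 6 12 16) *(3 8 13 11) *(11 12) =(3 6 11)(8 13 12 16) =[0, 1, 2, 6, 4, 5, 11, 7, 13, 9, 10, 3, 16, 12, 14, 15, 8]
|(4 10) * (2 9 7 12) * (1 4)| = |(1 4 10)(2 9 7 12)| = 12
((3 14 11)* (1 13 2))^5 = ((1 13 2)(3 14 11))^5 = (1 2 13)(3 11 14)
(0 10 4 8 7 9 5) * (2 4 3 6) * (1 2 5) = (0 10 3 6 5)(1 2 4 8 7 9) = [10, 2, 4, 6, 8, 0, 5, 9, 7, 1, 3]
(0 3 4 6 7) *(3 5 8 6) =(0 5 8 6 7)(3 4) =[5, 1, 2, 4, 3, 8, 7, 0, 6]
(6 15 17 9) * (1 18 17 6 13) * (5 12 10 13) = (1 18 17 9 5 12 10 13)(6 15) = [0, 18, 2, 3, 4, 12, 15, 7, 8, 5, 13, 11, 10, 1, 14, 6, 16, 9, 17]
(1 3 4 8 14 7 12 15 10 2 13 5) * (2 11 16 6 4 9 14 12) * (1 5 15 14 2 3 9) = (1 9 2 13 15 10 11 16 6 4 8 12 14 7 3) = [0, 9, 13, 1, 8, 5, 4, 3, 12, 2, 11, 16, 14, 15, 7, 10, 6]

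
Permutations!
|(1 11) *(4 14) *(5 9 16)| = 6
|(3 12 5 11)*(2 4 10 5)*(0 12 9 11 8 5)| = |(0 12 2 4 10)(3 9 11)(5 8)| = 30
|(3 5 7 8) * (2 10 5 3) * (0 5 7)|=4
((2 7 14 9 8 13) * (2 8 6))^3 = (2 9 7 6 14)(8 13)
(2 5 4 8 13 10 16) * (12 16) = (2 5 4 8 13 10 12 16) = [0, 1, 5, 3, 8, 4, 6, 7, 13, 9, 12, 11, 16, 10, 14, 15, 2]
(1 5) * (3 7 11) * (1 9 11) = [0, 5, 2, 7, 4, 9, 6, 1, 8, 11, 10, 3] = (1 5 9 11 3 7)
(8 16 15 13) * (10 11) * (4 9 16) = [0, 1, 2, 3, 9, 5, 6, 7, 4, 16, 11, 10, 12, 8, 14, 13, 15] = (4 9 16 15 13 8)(10 11)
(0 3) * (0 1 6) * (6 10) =(0 3 1 10 6) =[3, 10, 2, 1, 4, 5, 0, 7, 8, 9, 6]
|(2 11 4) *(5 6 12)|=|(2 11 4)(5 6 12)|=3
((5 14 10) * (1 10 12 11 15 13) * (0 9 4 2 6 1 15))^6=((0 9 4 2 6 1 10 5 14 12 11)(13 15))^6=(15)(0 10 9 5 4 14 2 12 6 11 1)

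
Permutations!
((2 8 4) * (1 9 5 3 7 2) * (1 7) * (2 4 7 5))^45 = (1 4 2 3 7 9 5 8)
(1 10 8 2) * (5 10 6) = (1 6 5 10 8 2) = [0, 6, 1, 3, 4, 10, 5, 7, 2, 9, 8]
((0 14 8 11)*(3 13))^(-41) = (0 11 8 14)(3 13)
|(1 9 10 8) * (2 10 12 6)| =7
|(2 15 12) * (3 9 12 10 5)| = 7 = |(2 15 10 5 3 9 12)|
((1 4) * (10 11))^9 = (1 4)(10 11)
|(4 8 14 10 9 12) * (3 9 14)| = |(3 9 12 4 8)(10 14)| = 10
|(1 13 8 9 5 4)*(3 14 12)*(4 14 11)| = |(1 13 8 9 5 14 12 3 11 4)| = 10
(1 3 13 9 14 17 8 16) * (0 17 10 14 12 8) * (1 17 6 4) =(0 6 4 1 3 13 9 12 8 16 17)(10 14) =[6, 3, 2, 13, 1, 5, 4, 7, 16, 12, 14, 11, 8, 9, 10, 15, 17, 0]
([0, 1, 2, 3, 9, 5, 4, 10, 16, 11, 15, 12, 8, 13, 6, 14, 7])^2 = (4 11 8 7 15 6 9 12 16 10 14)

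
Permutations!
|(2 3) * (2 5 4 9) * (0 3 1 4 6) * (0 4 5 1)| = |(0 3 1 5 6 4 9 2)| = 8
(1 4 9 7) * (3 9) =(1 4 3 9 7) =[0, 4, 2, 9, 3, 5, 6, 1, 8, 7]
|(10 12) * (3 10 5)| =4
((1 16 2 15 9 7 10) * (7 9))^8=(1 2 7)(10 16 15)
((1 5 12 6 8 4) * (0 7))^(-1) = ((0 7)(1 5 12 6 8 4))^(-1) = (0 7)(1 4 8 6 12 5)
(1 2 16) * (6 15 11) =(1 2 16)(6 15 11) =[0, 2, 16, 3, 4, 5, 15, 7, 8, 9, 10, 6, 12, 13, 14, 11, 1]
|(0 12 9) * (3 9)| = |(0 12 3 9)| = 4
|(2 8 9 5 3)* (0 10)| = |(0 10)(2 8 9 5 3)| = 10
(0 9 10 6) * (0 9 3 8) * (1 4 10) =(0 3 8)(1 4 10 6 9) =[3, 4, 2, 8, 10, 5, 9, 7, 0, 1, 6]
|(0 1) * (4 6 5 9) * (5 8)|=10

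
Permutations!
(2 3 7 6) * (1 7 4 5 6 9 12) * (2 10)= (1 7 9 12)(2 3 4 5 6 10)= [0, 7, 3, 4, 5, 6, 10, 9, 8, 12, 2, 11, 1]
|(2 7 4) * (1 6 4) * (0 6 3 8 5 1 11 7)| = |(0 6 4 2)(1 3 8 5)(7 11)| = 4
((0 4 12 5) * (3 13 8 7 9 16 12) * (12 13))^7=(0 3 5 4 12)(7 16 8 9 13)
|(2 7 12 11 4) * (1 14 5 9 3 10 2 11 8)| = |(1 14 5 9 3 10 2 7 12 8)(4 11)| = 10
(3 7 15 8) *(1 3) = [0, 3, 2, 7, 4, 5, 6, 15, 1, 9, 10, 11, 12, 13, 14, 8] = (1 3 7 15 8)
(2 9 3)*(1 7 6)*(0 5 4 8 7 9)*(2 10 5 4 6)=[4, 9, 0, 10, 8, 6, 1, 2, 7, 3, 5]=(0 4 8 7 2)(1 9 3 10 5 6)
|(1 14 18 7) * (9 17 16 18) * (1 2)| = |(1 14 9 17 16 18 7 2)| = 8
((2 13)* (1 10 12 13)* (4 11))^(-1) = ((1 10 12 13 2)(4 11))^(-1) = (1 2 13 12 10)(4 11)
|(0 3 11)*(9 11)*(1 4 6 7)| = |(0 3 9 11)(1 4 6 7)| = 4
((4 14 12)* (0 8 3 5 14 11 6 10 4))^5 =((0 8 3 5 14 12)(4 11 6 10))^5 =(0 12 14 5 3 8)(4 11 6 10)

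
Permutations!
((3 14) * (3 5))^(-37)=(3 5 14)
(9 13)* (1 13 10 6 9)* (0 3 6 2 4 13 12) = [3, 12, 4, 6, 13, 5, 9, 7, 8, 10, 2, 11, 0, 1] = (0 3 6 9 10 2 4 13 1 12)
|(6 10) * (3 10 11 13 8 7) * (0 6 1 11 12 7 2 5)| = |(0 6 12 7 3 10 1 11 13 8 2 5)| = 12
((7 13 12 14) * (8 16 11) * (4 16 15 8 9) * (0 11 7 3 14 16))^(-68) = ((0 11 9 4)(3 14)(7 13 12 16)(8 15))^(-68) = (16)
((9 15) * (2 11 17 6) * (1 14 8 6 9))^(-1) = (1 15 9 17 11 2 6 8 14)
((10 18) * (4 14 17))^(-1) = (4 17 14)(10 18)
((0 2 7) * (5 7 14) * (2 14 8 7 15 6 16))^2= ((0 14 5 15 6 16 2 8 7))^2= (0 5 6 2 7 14 15 16 8)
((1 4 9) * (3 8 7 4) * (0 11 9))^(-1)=(0 4 7 8 3 1 9 11)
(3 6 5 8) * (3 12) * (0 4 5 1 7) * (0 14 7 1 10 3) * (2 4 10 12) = (0 10 3 6 12)(2 4 5 8)(7 14) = [10, 1, 4, 6, 5, 8, 12, 14, 2, 9, 3, 11, 0, 13, 7]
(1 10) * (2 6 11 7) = (1 10)(2 6 11 7) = [0, 10, 6, 3, 4, 5, 11, 2, 8, 9, 1, 7]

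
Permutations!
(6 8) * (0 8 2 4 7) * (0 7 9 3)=(0 8 6 2 4 9 3)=[8, 1, 4, 0, 9, 5, 2, 7, 6, 3]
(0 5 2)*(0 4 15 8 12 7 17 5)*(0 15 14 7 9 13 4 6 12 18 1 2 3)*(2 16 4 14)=[15, 16, 6, 0, 2, 3, 12, 17, 18, 13, 10, 11, 9, 14, 7, 8, 4, 5, 1]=(0 15 8 18 1 16 4 2 6 12 9 13 14 7 17 5 3)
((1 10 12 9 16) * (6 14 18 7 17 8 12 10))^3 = (1 18 8 16 14 17 9 6 7 12)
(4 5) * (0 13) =(0 13)(4 5) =[13, 1, 2, 3, 5, 4, 6, 7, 8, 9, 10, 11, 12, 0]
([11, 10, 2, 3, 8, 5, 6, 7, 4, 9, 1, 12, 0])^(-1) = (0 12 11)(1 10)(4 8)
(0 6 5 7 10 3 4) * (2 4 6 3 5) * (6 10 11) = [3, 1, 4, 10, 0, 7, 2, 11, 8, 9, 5, 6] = (0 3 10 5 7 11 6 2 4)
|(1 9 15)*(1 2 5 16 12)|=7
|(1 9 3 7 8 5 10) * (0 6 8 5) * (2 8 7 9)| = |(0 6 7 5 10 1 2 8)(3 9)| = 8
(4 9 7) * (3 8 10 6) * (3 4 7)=(3 8 10 6 4 9)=[0, 1, 2, 8, 9, 5, 4, 7, 10, 3, 6]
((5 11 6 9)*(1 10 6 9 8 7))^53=(1 8 10 7 6)(5 9 11)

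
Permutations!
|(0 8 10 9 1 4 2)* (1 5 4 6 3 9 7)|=|(0 8 10 7 1 6 3 9 5 4 2)|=11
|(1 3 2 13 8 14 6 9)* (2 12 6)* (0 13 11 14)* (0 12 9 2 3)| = |(0 13 8 12 6 2 11 14 3 9 1)| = 11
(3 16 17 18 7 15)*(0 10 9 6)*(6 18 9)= (0 10 6)(3 16 17 9 18 7 15)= [10, 1, 2, 16, 4, 5, 0, 15, 8, 18, 6, 11, 12, 13, 14, 3, 17, 9, 7]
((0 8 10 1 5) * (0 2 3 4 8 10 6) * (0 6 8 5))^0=(10)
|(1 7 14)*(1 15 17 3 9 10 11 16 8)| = |(1 7 14 15 17 3 9 10 11 16 8)| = 11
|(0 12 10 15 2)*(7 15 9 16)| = |(0 12 10 9 16 7 15 2)| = 8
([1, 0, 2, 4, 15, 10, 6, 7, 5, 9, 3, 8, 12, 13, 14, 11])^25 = [1, 0, 2, 8, 5, 15, 6, 7, 4, 9, 11, 3, 12, 13, 14, 10]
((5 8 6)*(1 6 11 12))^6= (12)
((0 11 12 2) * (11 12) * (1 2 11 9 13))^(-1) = ((0 12 11 9 13 1 2))^(-1) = (0 2 1 13 9 11 12)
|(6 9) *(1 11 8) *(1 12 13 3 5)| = 14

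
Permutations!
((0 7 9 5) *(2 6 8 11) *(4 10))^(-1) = ((0 7 9 5)(2 6 8 11)(4 10))^(-1) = (0 5 9 7)(2 11 8 6)(4 10)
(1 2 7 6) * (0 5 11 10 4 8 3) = (0 5 11 10 4 8 3)(1 2 7 6) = [5, 2, 7, 0, 8, 11, 1, 6, 3, 9, 4, 10]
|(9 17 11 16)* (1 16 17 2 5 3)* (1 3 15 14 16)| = 6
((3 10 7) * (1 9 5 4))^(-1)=((1 9 5 4)(3 10 7))^(-1)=(1 4 5 9)(3 7 10)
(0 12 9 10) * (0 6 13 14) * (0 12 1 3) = (0 1 3)(6 13 14 12 9 10) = [1, 3, 2, 0, 4, 5, 13, 7, 8, 10, 6, 11, 9, 14, 12]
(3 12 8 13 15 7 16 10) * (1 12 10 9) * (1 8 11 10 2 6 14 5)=(1 12 11 10 3 2 6 14 5)(7 16 9 8 13 15)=[0, 12, 6, 2, 4, 1, 14, 16, 13, 8, 3, 10, 11, 15, 5, 7, 9]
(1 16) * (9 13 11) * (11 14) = (1 16)(9 13 14 11) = [0, 16, 2, 3, 4, 5, 6, 7, 8, 13, 10, 9, 12, 14, 11, 15, 1]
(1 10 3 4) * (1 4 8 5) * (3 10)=(10)(1 3 8 5)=[0, 3, 2, 8, 4, 1, 6, 7, 5, 9, 10]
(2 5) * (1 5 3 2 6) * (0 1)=(0 1 5 6)(2 3)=[1, 5, 3, 2, 4, 6, 0]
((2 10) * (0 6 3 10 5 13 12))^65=(0 6 3 10 2 5 13 12)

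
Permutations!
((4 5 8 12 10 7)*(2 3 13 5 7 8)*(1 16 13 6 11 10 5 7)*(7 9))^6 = (16)(2 12 10 6)(3 5 8 11)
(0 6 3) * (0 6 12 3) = (0 12 3 6) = [12, 1, 2, 6, 4, 5, 0, 7, 8, 9, 10, 11, 3]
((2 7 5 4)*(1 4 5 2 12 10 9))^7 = (1 12 9 4 10)(2 7)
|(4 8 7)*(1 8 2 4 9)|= |(1 8 7 9)(2 4)|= 4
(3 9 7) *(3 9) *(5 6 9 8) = (5 6 9 7 8) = [0, 1, 2, 3, 4, 6, 9, 8, 5, 7]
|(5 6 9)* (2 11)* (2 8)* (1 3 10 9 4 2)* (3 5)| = |(1 5 6 4 2 11 8)(3 10 9)| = 21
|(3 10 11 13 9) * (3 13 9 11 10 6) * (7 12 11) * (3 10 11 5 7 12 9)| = |(3 6 10 11)(5 7 9 13 12)| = 20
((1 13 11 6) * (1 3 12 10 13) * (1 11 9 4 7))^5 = (1 10)(3 4)(6 9)(7 12)(11 13)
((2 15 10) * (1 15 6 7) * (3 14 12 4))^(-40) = ((1 15 10 2 6 7)(3 14 12 4))^(-40) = (1 10 6)(2 7 15)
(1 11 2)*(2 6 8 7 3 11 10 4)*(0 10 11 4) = [10, 11, 1, 4, 2, 5, 8, 3, 7, 9, 0, 6] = (0 10)(1 11 6 8 7 3 4 2)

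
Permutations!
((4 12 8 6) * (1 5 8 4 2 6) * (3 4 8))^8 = ((1 5 3 4 12 8)(2 6))^8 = (1 3 12)(4 8 5)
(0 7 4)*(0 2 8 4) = [7, 1, 8, 3, 2, 5, 6, 0, 4] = (0 7)(2 8 4)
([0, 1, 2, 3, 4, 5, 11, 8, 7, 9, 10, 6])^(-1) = (6 11)(7 8)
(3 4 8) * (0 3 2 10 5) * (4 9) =[3, 1, 10, 9, 8, 0, 6, 7, 2, 4, 5] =(0 3 9 4 8 2 10 5)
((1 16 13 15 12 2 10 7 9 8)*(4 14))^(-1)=(1 8 9 7 10 2 12 15 13 16)(4 14)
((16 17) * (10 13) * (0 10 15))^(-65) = ((0 10 13 15)(16 17))^(-65) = (0 15 13 10)(16 17)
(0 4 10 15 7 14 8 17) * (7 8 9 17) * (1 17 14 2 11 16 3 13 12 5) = (0 4 10 15 8 7 2 11 16 3 13 12 5 1 17)(9 14) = [4, 17, 11, 13, 10, 1, 6, 2, 7, 14, 15, 16, 5, 12, 9, 8, 3, 0]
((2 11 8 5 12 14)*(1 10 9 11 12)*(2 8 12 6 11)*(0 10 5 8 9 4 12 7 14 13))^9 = (0 13 12 4 10)(1 5)(2 7)(6 14)(9 11)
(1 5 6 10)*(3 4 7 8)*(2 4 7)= [0, 5, 4, 7, 2, 6, 10, 8, 3, 9, 1]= (1 5 6 10)(2 4)(3 7 8)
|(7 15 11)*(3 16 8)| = |(3 16 8)(7 15 11)| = 3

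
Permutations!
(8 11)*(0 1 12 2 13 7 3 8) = (0 1 12 2 13 7 3 8 11) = [1, 12, 13, 8, 4, 5, 6, 3, 11, 9, 10, 0, 2, 7]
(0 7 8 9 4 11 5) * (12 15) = (0 7 8 9 4 11 5)(12 15) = [7, 1, 2, 3, 11, 0, 6, 8, 9, 4, 10, 5, 15, 13, 14, 12]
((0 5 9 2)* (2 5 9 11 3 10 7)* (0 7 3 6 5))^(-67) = (0 9)(2 7)(3 10)(5 6 11)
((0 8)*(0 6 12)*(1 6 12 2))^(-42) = ((0 8 12)(1 6 2))^(-42) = (12)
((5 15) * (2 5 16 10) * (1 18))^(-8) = (18)(2 15 10 5 16)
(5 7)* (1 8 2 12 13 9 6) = [0, 8, 12, 3, 4, 7, 1, 5, 2, 6, 10, 11, 13, 9] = (1 8 2 12 13 9 6)(5 7)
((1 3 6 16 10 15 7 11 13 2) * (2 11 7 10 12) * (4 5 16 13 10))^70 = (1 12 5 15 11 6)(2 16 4 10 13 3)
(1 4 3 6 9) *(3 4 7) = (1 7 3 6 9) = [0, 7, 2, 6, 4, 5, 9, 3, 8, 1]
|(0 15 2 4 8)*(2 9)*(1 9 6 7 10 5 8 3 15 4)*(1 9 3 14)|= |(0 4 14 1 3 15 6 7 10 5 8)(2 9)|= 22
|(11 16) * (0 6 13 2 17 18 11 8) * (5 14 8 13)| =|(0 6 5 14 8)(2 17 18 11 16 13)| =30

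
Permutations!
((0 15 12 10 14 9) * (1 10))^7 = ((0 15 12 1 10 14 9))^7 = (15)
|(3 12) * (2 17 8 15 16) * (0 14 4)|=|(0 14 4)(2 17 8 15 16)(3 12)|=30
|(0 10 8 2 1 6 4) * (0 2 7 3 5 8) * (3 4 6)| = 14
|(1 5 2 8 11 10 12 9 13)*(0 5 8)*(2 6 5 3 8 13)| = 8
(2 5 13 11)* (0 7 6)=(0 7 6)(2 5 13 11)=[7, 1, 5, 3, 4, 13, 0, 6, 8, 9, 10, 2, 12, 11]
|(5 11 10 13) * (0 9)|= |(0 9)(5 11 10 13)|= 4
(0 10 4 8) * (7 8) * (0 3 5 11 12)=[10, 1, 2, 5, 7, 11, 6, 8, 3, 9, 4, 12, 0]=(0 10 4 7 8 3 5 11 12)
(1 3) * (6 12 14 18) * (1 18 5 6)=(1 3 18)(5 6 12 14)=[0, 3, 2, 18, 4, 6, 12, 7, 8, 9, 10, 11, 14, 13, 5, 15, 16, 17, 1]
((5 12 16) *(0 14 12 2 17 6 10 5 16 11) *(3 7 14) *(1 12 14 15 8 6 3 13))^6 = (0 13 1 12 11)(2 6 7)(3 5 8)(10 15 17)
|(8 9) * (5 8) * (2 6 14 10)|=|(2 6 14 10)(5 8 9)|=12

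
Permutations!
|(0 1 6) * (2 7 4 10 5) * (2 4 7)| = 3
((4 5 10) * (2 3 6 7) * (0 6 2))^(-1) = ((0 6 7)(2 3)(4 5 10))^(-1) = (0 7 6)(2 3)(4 10 5)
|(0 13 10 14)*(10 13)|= |(0 10 14)|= 3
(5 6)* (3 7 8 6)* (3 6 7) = [0, 1, 2, 3, 4, 6, 5, 8, 7] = (5 6)(7 8)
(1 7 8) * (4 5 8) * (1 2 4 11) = (1 7 11)(2 4 5 8) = [0, 7, 4, 3, 5, 8, 6, 11, 2, 9, 10, 1]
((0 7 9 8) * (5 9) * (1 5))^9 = ((0 7 1 5 9 8))^9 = (0 5)(1 8)(7 9)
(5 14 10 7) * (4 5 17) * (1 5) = (1 5 14 10 7 17 4) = [0, 5, 2, 3, 1, 14, 6, 17, 8, 9, 7, 11, 12, 13, 10, 15, 16, 4]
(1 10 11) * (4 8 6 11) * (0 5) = [5, 10, 2, 3, 8, 0, 11, 7, 6, 9, 4, 1] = (0 5)(1 10 4 8 6 11)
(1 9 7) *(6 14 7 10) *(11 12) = (1 9 10 6 14 7)(11 12) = [0, 9, 2, 3, 4, 5, 14, 1, 8, 10, 6, 12, 11, 13, 7]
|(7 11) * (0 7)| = 3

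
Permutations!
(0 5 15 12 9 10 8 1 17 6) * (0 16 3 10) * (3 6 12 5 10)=[10, 17, 2, 3, 4, 15, 16, 7, 1, 0, 8, 11, 9, 13, 14, 5, 6, 12]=(0 10 8 1 17 12 9)(5 15)(6 16)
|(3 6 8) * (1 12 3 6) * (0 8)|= 3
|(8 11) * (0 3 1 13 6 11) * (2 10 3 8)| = |(0 8)(1 13 6 11 2 10 3)| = 14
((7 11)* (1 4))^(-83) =(1 4)(7 11)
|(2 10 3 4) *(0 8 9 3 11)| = |(0 8 9 3 4 2 10 11)| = 8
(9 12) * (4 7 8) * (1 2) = (1 2)(4 7 8)(9 12) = [0, 2, 1, 3, 7, 5, 6, 8, 4, 12, 10, 11, 9]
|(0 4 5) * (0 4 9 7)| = |(0 9 7)(4 5)| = 6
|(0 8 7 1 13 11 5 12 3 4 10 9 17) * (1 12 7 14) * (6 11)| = |(0 8 14 1 13 6 11 5 7 12 3 4 10 9 17)| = 15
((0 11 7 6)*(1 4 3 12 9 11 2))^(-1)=((0 2 1 4 3 12 9 11 7 6))^(-1)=(0 6 7 11 9 12 3 4 1 2)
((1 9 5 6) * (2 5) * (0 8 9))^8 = (0 8 9 2 5 6 1)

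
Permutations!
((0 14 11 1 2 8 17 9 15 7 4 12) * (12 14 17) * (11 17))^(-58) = ((0 11 1 2 8 12)(4 14 17 9 15 7))^(-58) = (0 1 8)(2 12 11)(4 17 15)(7 14 9)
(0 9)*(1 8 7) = (0 9)(1 8 7) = [9, 8, 2, 3, 4, 5, 6, 1, 7, 0]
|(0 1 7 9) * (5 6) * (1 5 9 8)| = |(0 5 6 9)(1 7 8)| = 12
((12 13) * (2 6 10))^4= (13)(2 6 10)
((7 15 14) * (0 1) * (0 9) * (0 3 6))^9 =(15)(0 6 3 9 1)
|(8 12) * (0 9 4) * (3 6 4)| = 10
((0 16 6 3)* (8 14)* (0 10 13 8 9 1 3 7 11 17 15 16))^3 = (1 13 9 10 14 3 8)(6 17)(7 15)(11 16)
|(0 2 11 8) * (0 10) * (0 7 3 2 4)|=|(0 4)(2 11 8 10 7 3)|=6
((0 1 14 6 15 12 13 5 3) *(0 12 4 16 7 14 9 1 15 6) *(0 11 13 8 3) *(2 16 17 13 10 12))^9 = ((0 15 4 17 13 5)(1 9)(2 16 7 14 11 10 12 8 3))^9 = (0 17)(1 9)(4 5)(13 15)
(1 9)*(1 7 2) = (1 9 7 2) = [0, 9, 1, 3, 4, 5, 6, 2, 8, 7]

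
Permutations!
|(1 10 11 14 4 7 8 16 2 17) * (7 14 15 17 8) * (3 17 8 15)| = 20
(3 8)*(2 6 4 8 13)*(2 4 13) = (2 6 13 4 8 3) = [0, 1, 6, 2, 8, 5, 13, 7, 3, 9, 10, 11, 12, 4]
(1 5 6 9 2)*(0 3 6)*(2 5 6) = (0 3 2 1 6 9 5) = [3, 6, 1, 2, 4, 0, 9, 7, 8, 5]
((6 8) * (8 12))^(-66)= (12)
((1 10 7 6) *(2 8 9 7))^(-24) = (1 9 10 7 2 6 8)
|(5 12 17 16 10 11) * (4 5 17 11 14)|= |(4 5 12 11 17 16 10 14)|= 8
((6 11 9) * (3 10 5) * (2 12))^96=((2 12)(3 10 5)(6 11 9))^96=(12)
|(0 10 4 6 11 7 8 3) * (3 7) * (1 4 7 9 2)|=11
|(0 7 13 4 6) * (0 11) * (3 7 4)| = 12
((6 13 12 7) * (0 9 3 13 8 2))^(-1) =((0 9 3 13 12 7 6 8 2))^(-1) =(0 2 8 6 7 12 13 3 9)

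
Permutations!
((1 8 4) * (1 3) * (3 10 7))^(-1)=((1 8 4 10 7 3))^(-1)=(1 3 7 10 4 8)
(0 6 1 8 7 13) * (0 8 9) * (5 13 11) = [6, 9, 2, 3, 4, 13, 1, 11, 7, 0, 10, 5, 12, 8] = (0 6 1 9)(5 13 8 7 11)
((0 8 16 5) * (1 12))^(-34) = ((0 8 16 5)(1 12))^(-34) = (0 16)(5 8)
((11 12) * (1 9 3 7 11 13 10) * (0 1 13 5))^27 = ((0 1 9 3 7 11 12 5)(10 13))^27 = (0 3 12 1 7 5 9 11)(10 13)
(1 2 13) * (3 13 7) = (1 2 7 3 13) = [0, 2, 7, 13, 4, 5, 6, 3, 8, 9, 10, 11, 12, 1]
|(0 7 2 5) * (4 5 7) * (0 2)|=|(0 4 5 2 7)|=5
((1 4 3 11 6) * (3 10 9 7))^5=((1 4 10 9 7 3 11 6))^5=(1 3 10 6 7 4 11 9)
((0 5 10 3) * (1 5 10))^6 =(10)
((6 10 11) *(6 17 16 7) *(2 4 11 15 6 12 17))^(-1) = ((2 4 11)(6 10 15)(7 12 17 16))^(-1) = (2 11 4)(6 15 10)(7 16 17 12)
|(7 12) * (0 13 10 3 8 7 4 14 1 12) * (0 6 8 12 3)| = 15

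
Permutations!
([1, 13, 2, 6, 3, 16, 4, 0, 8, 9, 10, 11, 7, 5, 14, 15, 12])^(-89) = [13, 5, 2, 6, 3, 12, 4, 1, 8, 9, 10, 11, 0, 16, 14, 15, 7]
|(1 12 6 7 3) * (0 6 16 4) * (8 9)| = |(0 6 7 3 1 12 16 4)(8 9)| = 8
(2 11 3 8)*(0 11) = [11, 1, 0, 8, 4, 5, 6, 7, 2, 9, 10, 3] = (0 11 3 8 2)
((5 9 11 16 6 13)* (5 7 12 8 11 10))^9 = ((5 9 10)(6 13 7 12 8 11 16))^9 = (6 7 8 16 13 12 11)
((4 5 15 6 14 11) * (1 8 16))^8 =((1 8 16)(4 5 15 6 14 11))^8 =(1 16 8)(4 15 14)(5 6 11)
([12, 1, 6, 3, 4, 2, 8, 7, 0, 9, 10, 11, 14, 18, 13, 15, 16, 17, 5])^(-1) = [8, 1, 5, 3, 4, 18, 2, 7, 6, 9, 10, 11, 0, 14, 12, 15, 16, 17, 13]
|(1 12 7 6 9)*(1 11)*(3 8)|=6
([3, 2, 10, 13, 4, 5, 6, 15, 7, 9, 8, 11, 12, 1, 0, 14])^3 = [1, 8, 7, 2, 4, 5, 6, 0, 14, 9, 15, 11, 12, 10, 13, 3]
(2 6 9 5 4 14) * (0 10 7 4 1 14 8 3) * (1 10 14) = (0 14 2 6 9 5 10 7 4 8 3) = [14, 1, 6, 0, 8, 10, 9, 4, 3, 5, 7, 11, 12, 13, 2]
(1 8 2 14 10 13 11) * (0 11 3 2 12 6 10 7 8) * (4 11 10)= (0 10 13 3 2 14 7 8 12 6 4 11 1)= [10, 0, 14, 2, 11, 5, 4, 8, 12, 9, 13, 1, 6, 3, 7]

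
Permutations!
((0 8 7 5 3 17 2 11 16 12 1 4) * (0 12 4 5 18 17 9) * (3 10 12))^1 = (0 8 7 18 17 2 11 16 4 3 9)(1 5 10 12)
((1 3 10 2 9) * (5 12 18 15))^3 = ((1 3 10 2 9)(5 12 18 15))^3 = (1 2 3 9 10)(5 15 18 12)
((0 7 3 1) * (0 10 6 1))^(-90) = (10)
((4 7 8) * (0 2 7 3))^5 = (0 3 4 8 7 2)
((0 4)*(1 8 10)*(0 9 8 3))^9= (0 9 10 3 4 8 1)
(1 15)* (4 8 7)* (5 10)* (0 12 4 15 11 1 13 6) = (0 12 4 8 7 15 13 6)(1 11)(5 10) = [12, 11, 2, 3, 8, 10, 0, 15, 7, 9, 5, 1, 4, 6, 14, 13]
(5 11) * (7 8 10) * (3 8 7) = (3 8 10)(5 11) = [0, 1, 2, 8, 4, 11, 6, 7, 10, 9, 3, 5]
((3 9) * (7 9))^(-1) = (3 9 7)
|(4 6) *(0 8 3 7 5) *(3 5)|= 6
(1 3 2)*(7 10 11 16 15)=[0, 3, 1, 2, 4, 5, 6, 10, 8, 9, 11, 16, 12, 13, 14, 7, 15]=(1 3 2)(7 10 11 16 15)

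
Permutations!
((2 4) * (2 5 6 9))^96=(2 4 5 6 9)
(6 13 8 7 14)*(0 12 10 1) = (0 12 10 1)(6 13 8 7 14) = [12, 0, 2, 3, 4, 5, 13, 14, 7, 9, 1, 11, 10, 8, 6]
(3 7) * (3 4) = (3 7 4) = [0, 1, 2, 7, 3, 5, 6, 4]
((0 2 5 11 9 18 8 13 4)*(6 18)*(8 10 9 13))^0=((0 2 5 11 13 4)(6 18 10 9))^0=(18)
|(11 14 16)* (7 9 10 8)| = 12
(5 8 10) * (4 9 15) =(4 9 15)(5 8 10) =[0, 1, 2, 3, 9, 8, 6, 7, 10, 15, 5, 11, 12, 13, 14, 4]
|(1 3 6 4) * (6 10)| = 5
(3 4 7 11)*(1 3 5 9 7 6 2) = (1 3 4 6 2)(5 9 7 11) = [0, 3, 1, 4, 6, 9, 2, 11, 8, 7, 10, 5]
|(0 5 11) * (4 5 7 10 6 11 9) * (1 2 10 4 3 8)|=|(0 7 4 5 9 3 8 1 2 10 6 11)|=12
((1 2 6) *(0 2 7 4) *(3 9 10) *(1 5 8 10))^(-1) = (0 4 7 1 9 3 10 8 5 6 2)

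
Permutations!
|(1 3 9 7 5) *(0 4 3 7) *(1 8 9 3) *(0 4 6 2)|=|(0 6 2)(1 7 5 8 9 4)|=6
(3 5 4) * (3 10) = (3 5 4 10) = [0, 1, 2, 5, 10, 4, 6, 7, 8, 9, 3]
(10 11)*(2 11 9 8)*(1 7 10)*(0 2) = (0 2 11 1 7 10 9 8) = [2, 7, 11, 3, 4, 5, 6, 10, 0, 8, 9, 1]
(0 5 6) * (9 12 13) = (0 5 6)(9 12 13) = [5, 1, 2, 3, 4, 6, 0, 7, 8, 12, 10, 11, 13, 9]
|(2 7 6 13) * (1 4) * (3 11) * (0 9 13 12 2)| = 12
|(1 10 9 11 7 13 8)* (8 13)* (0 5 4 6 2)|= |(13)(0 5 4 6 2)(1 10 9 11 7 8)|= 30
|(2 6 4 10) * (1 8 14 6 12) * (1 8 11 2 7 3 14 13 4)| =12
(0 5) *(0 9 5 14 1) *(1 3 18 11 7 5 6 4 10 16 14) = (0 1)(3 18 11 7 5 9 6 4 10 16 14) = [1, 0, 2, 18, 10, 9, 4, 5, 8, 6, 16, 7, 12, 13, 3, 15, 14, 17, 11]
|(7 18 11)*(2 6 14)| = 3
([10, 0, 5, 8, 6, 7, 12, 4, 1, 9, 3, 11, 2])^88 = (0 8 10 1 3)(2 6 7)(4 5 12)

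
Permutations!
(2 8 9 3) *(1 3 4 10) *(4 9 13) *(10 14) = (1 3 2 8 13 4 14 10) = [0, 3, 8, 2, 14, 5, 6, 7, 13, 9, 1, 11, 12, 4, 10]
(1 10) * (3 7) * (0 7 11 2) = [7, 10, 0, 11, 4, 5, 6, 3, 8, 9, 1, 2] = (0 7 3 11 2)(1 10)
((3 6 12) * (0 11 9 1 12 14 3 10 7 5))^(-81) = (14)(0 5 7 10 12 1 9 11)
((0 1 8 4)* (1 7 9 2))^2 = (0 9 1 4 7 2 8)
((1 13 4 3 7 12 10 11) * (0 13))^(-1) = (0 1 11 10 12 7 3 4 13)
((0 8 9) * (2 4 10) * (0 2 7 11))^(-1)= ((0 8 9 2 4 10 7 11))^(-1)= (0 11 7 10 4 2 9 8)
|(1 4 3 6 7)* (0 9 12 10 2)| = 5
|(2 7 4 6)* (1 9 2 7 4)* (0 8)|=6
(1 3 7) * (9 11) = (1 3 7)(9 11) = [0, 3, 2, 7, 4, 5, 6, 1, 8, 11, 10, 9]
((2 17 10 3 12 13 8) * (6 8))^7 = (2 8 6 13 12 3 10 17)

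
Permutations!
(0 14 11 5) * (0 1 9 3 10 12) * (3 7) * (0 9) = (0 14 11 5 1)(3 10 12 9 7) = [14, 0, 2, 10, 4, 1, 6, 3, 8, 7, 12, 5, 9, 13, 11]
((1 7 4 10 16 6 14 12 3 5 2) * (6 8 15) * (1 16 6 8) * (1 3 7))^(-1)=(2 5 3 16)(4 7 12 14 6 10)(8 15)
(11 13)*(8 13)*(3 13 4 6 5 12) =(3 13 11 8 4 6 5 12) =[0, 1, 2, 13, 6, 12, 5, 7, 4, 9, 10, 8, 3, 11]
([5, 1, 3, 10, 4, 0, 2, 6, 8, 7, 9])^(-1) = [5, 1, 6, 2, 4, 0, 7, 9, 8, 10, 3]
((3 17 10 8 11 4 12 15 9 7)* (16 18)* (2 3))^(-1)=(2 7 9 15 12 4 11 8 10 17 3)(16 18)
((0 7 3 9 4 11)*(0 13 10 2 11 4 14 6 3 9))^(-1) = ((0 7 9 14 6 3)(2 11 13 10))^(-1) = (0 3 6 14 9 7)(2 10 13 11)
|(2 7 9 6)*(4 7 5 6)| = |(2 5 6)(4 7 9)| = 3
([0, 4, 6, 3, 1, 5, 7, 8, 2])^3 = (1 4)(2 8 7 6)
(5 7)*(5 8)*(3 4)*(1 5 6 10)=(1 5 7 8 6 10)(3 4)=[0, 5, 2, 4, 3, 7, 10, 8, 6, 9, 1]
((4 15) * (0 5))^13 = (0 5)(4 15)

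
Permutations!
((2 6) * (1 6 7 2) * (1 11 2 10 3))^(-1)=((1 6 11 2 7 10 3))^(-1)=(1 3 10 7 2 11 6)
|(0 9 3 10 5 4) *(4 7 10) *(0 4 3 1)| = |(0 9 1)(5 7 10)| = 3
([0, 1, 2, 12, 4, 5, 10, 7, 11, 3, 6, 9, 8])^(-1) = (3 9 11 8 12)(6 10)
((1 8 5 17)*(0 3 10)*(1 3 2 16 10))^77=((0 2 16 10)(1 8 5 17 3))^77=(0 2 16 10)(1 5 3 8 17)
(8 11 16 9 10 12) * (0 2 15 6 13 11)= (0 2 15 6 13 11 16 9 10 12 8)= [2, 1, 15, 3, 4, 5, 13, 7, 0, 10, 12, 16, 8, 11, 14, 6, 9]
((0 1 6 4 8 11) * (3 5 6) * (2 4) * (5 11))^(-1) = (0 11 3 1)(2 6 5 8 4) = ((0 1 3 11)(2 4 8 5 6))^(-1)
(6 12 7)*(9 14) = (6 12 7)(9 14) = [0, 1, 2, 3, 4, 5, 12, 6, 8, 14, 10, 11, 7, 13, 9]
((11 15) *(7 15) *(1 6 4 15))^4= (1 11 4)(6 7 15)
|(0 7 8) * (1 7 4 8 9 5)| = 12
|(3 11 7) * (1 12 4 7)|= 6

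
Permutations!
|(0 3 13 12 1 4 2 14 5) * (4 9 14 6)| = |(0 3 13 12 1 9 14 5)(2 6 4)| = 24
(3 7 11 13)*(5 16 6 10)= (3 7 11 13)(5 16 6 10)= [0, 1, 2, 7, 4, 16, 10, 11, 8, 9, 5, 13, 12, 3, 14, 15, 6]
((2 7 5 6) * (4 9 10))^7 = (2 6 5 7)(4 9 10)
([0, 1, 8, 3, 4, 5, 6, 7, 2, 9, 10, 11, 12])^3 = [0, 1, 8, 3, 4, 5, 6, 7, 2, 9, 10, 11, 12]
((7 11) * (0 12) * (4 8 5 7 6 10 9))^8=((0 12)(4 8 5 7 11 6 10 9))^8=(12)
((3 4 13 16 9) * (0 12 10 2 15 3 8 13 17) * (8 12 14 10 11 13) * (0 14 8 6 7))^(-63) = (17)(0 8 6 7)(9 11 16 12 13)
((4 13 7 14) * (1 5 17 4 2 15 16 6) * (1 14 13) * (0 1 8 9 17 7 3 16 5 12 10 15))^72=(17)(0 13 1 3 12 16 10 6 15 14 5 2 7)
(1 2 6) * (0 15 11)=(0 15 11)(1 2 6)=[15, 2, 6, 3, 4, 5, 1, 7, 8, 9, 10, 0, 12, 13, 14, 11]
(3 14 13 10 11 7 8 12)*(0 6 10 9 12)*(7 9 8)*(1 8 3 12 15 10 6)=(0 1 8)(3 14 13)(9 15 10 11)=[1, 8, 2, 14, 4, 5, 6, 7, 0, 15, 11, 9, 12, 3, 13, 10]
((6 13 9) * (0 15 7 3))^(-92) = ((0 15 7 3)(6 13 9))^(-92) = (15)(6 13 9)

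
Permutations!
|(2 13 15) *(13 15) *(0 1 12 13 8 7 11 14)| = |(0 1 12 13 8 7 11 14)(2 15)| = 8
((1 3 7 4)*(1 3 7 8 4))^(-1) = ((1 7)(3 8 4))^(-1) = (1 7)(3 4 8)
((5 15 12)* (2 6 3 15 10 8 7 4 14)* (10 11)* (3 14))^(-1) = (2 14 6)(3 4 7 8 10 11 5 12 15)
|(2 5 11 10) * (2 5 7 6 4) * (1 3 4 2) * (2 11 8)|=21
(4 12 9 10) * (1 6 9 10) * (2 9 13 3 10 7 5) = [0, 6, 9, 10, 12, 2, 13, 5, 8, 1, 4, 11, 7, 3] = (1 6 13 3 10 4 12 7 5 2 9)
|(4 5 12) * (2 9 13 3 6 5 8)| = |(2 9 13 3 6 5 12 4 8)| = 9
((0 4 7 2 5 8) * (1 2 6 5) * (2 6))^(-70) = (0 7 1 5)(2 6 8 4)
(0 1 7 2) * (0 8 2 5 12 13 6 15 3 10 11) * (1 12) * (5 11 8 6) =(0 12 13 5 1 7 11)(2 6 15 3 10 8) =[12, 7, 6, 10, 4, 1, 15, 11, 2, 9, 8, 0, 13, 5, 14, 3]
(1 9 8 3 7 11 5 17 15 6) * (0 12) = (0 12)(1 9 8 3 7 11 5 17 15 6) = [12, 9, 2, 7, 4, 17, 1, 11, 3, 8, 10, 5, 0, 13, 14, 6, 16, 15]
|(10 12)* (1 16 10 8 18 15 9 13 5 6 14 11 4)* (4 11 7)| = |(1 16 10 12 8 18 15 9 13 5 6 14 7 4)| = 14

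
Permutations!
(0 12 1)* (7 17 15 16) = (0 12 1)(7 17 15 16) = [12, 0, 2, 3, 4, 5, 6, 17, 8, 9, 10, 11, 1, 13, 14, 16, 7, 15]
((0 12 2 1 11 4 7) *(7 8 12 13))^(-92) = ((0 13 7)(1 11 4 8 12 2))^(-92) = (0 13 7)(1 12 4)(2 8 11)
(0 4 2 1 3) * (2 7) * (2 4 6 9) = (0 6 9 2 1 3)(4 7) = [6, 3, 1, 0, 7, 5, 9, 4, 8, 2]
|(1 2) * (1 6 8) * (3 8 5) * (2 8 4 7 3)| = |(1 8)(2 6 5)(3 4 7)| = 6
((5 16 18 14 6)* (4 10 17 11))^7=(4 11 17 10)(5 18 6 16 14)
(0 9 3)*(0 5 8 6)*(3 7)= (0 9 7 3 5 8 6)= [9, 1, 2, 5, 4, 8, 0, 3, 6, 7]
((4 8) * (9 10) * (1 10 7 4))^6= ((1 10 9 7 4 8))^6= (10)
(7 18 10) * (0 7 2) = (0 7 18 10 2) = [7, 1, 0, 3, 4, 5, 6, 18, 8, 9, 2, 11, 12, 13, 14, 15, 16, 17, 10]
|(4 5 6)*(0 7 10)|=3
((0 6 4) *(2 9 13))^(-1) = (0 4 6)(2 13 9)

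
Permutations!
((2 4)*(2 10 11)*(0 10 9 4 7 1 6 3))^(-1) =((0 10 11 2 7 1 6 3)(4 9))^(-1) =(0 3 6 1 7 2 11 10)(4 9)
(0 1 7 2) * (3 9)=[1, 7, 0, 9, 4, 5, 6, 2, 8, 3]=(0 1 7 2)(3 9)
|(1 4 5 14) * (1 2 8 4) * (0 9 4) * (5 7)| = 8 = |(0 9 4 7 5 14 2 8)|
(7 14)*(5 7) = [0, 1, 2, 3, 4, 7, 6, 14, 8, 9, 10, 11, 12, 13, 5] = (5 7 14)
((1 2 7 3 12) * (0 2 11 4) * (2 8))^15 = (0 1 7)(2 4 12)(3 8 11)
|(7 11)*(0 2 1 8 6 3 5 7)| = 9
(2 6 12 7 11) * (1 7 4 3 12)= (1 7 11 2 6)(3 12 4)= [0, 7, 6, 12, 3, 5, 1, 11, 8, 9, 10, 2, 4]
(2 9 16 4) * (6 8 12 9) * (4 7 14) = (2 6 8 12 9 16 7 14 4) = [0, 1, 6, 3, 2, 5, 8, 14, 12, 16, 10, 11, 9, 13, 4, 15, 7]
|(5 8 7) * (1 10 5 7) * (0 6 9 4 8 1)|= 15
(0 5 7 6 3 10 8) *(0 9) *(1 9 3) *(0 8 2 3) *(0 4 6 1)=(0 5 7 1 9 8 4 6)(2 3 10)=[5, 9, 3, 10, 6, 7, 0, 1, 4, 8, 2]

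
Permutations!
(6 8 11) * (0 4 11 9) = (0 4 11 6 8 9) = [4, 1, 2, 3, 11, 5, 8, 7, 9, 0, 10, 6]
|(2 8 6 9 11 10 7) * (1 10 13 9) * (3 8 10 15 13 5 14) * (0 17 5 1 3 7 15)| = 12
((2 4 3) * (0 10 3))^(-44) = (0 10 3 2 4)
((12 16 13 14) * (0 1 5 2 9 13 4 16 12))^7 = ((0 1 5 2 9 13 14)(4 16))^7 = (4 16)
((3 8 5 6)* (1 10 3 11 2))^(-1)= (1 2 11 6 5 8 3 10)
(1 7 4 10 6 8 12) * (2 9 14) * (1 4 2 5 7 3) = (1 3)(2 9 14 5 7)(4 10 6 8 12) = [0, 3, 9, 1, 10, 7, 8, 2, 12, 14, 6, 11, 4, 13, 5]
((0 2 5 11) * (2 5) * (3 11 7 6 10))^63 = (11)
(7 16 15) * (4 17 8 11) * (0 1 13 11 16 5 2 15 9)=[1, 13, 15, 3, 17, 2, 6, 5, 16, 0, 10, 4, 12, 11, 14, 7, 9, 8]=(0 1 13 11 4 17 8 16 9)(2 15 7 5)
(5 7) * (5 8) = (5 7 8) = [0, 1, 2, 3, 4, 7, 6, 8, 5]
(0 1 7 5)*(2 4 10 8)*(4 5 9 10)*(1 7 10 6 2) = (0 7 9 6 2 5)(1 10 8) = [7, 10, 5, 3, 4, 0, 2, 9, 1, 6, 8]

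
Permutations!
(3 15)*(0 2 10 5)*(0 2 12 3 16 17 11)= (0 12 3 15 16 17 11)(2 10 5)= [12, 1, 10, 15, 4, 2, 6, 7, 8, 9, 5, 0, 3, 13, 14, 16, 17, 11]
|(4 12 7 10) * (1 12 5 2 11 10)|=15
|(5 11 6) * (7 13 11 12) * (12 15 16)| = 8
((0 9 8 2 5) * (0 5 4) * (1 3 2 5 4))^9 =(0 4 5 8 9)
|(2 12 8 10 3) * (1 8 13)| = 7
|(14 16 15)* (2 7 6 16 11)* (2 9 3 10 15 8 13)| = |(2 7 6 16 8 13)(3 10 15 14 11 9)| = 6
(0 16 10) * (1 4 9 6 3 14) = (0 16 10)(1 4 9 6 3 14) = [16, 4, 2, 14, 9, 5, 3, 7, 8, 6, 0, 11, 12, 13, 1, 15, 10]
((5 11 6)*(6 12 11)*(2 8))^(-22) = (12)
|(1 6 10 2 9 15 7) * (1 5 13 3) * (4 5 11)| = |(1 6 10 2 9 15 7 11 4 5 13 3)| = 12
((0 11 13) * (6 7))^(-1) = (0 13 11)(6 7)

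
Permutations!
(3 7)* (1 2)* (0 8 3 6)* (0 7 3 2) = (0 8 2 1)(6 7) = [8, 0, 1, 3, 4, 5, 7, 6, 2]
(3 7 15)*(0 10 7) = [10, 1, 2, 0, 4, 5, 6, 15, 8, 9, 7, 11, 12, 13, 14, 3] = (0 10 7 15 3)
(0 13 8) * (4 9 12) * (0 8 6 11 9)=(0 13 6 11 9 12 4)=[13, 1, 2, 3, 0, 5, 11, 7, 8, 12, 10, 9, 4, 6]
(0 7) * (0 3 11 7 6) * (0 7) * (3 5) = (0 6 7 5 3 11) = [6, 1, 2, 11, 4, 3, 7, 5, 8, 9, 10, 0]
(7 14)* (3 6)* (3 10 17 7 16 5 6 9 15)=(3 9 15)(5 6 10 17 7 14 16)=[0, 1, 2, 9, 4, 6, 10, 14, 8, 15, 17, 11, 12, 13, 16, 3, 5, 7]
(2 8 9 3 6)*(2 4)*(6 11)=(2 8 9 3 11 6 4)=[0, 1, 8, 11, 2, 5, 4, 7, 9, 3, 10, 6]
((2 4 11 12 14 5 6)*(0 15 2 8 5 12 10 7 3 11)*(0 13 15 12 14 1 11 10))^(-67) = (0 12 1 11)(2 4 13 15)(3 7 10)(5 8 6)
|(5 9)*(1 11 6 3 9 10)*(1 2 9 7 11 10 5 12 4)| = |(1 10 2 9 12 4)(3 7 11 6)| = 12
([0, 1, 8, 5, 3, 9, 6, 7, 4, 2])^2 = [0, 1, 4, 9, 5, 2, 6, 7, 3, 8]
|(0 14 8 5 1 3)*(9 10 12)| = 6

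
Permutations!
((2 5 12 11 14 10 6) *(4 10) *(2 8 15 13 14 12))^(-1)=(2 5)(4 14 13 15 8 6 10)(11 12)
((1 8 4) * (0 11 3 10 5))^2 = ((0 11 3 10 5)(1 8 4))^2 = (0 3 5 11 10)(1 4 8)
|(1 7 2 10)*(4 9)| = 4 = |(1 7 2 10)(4 9)|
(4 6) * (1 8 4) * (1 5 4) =(1 8)(4 6 5) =[0, 8, 2, 3, 6, 4, 5, 7, 1]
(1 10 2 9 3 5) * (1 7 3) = (1 10 2 9)(3 5 7) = [0, 10, 9, 5, 4, 7, 6, 3, 8, 1, 2]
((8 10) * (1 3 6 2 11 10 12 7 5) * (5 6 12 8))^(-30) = ((1 3 12 7 6 2 11 10 5))^(-30) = (1 11 7)(2 12 5)(3 10 6)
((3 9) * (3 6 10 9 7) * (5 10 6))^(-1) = (3 7)(5 9 10)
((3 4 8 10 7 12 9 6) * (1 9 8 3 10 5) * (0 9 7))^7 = ((0 9 6 10)(1 7 12 8 5)(3 4))^7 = (0 10 6 9)(1 12 5 7 8)(3 4)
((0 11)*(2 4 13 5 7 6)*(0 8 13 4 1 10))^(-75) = ((0 11 8 13 5 7 6 2 1 10))^(-75) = (0 7)(1 13)(2 8)(5 10)(6 11)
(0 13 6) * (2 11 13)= (0 2 11 13 6)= [2, 1, 11, 3, 4, 5, 0, 7, 8, 9, 10, 13, 12, 6]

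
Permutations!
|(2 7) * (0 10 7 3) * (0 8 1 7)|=10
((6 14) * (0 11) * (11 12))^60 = ((0 12 11)(6 14))^60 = (14)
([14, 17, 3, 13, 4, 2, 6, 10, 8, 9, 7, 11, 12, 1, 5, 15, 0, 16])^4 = (0 3 16 2 17 5 1 14 13)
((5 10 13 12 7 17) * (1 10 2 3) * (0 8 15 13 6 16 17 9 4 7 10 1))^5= ((0 8 15 13 12 10 6 16 17 5 2 3)(4 7 9))^5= (0 10 2 13 17 8 6 3 12 5 15 16)(4 9 7)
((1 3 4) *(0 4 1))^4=((0 4)(1 3))^4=(4)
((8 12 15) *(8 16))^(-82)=(8 15)(12 16)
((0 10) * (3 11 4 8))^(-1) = ((0 10)(3 11 4 8))^(-1) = (0 10)(3 8 4 11)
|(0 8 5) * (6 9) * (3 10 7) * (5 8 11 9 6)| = |(0 11 9 5)(3 10 7)| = 12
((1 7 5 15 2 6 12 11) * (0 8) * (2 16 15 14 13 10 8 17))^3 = (0 6 1 14 8 2 11 5 10 17 12 7 13)(15 16)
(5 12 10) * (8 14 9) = [0, 1, 2, 3, 4, 12, 6, 7, 14, 8, 5, 11, 10, 13, 9] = (5 12 10)(8 14 9)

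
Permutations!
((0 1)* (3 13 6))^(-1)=(0 1)(3 6 13)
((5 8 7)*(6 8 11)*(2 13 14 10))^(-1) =((2 13 14 10)(5 11 6 8 7))^(-1) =(2 10 14 13)(5 7 8 6 11)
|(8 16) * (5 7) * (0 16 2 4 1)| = |(0 16 8 2 4 1)(5 7)| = 6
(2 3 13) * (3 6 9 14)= (2 6 9 14 3 13)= [0, 1, 6, 13, 4, 5, 9, 7, 8, 14, 10, 11, 12, 2, 3]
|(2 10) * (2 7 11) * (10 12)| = |(2 12 10 7 11)| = 5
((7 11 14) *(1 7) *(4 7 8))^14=((1 8 4 7 11 14))^14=(1 4 11)(7 14 8)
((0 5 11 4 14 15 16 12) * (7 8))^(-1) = (0 12 16 15 14 4 11 5)(7 8)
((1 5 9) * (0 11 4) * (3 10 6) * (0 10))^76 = (0 6 4)(1 5 9)(3 10 11)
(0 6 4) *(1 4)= [6, 4, 2, 3, 0, 5, 1]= (0 6 1 4)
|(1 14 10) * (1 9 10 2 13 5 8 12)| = |(1 14 2 13 5 8 12)(9 10)| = 14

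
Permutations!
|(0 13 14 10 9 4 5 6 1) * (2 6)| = 10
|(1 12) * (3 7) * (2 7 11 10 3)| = 6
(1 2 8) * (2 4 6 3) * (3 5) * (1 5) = (1 4 6)(2 8 5 3) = [0, 4, 8, 2, 6, 3, 1, 7, 5]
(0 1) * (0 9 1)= [0, 9, 2, 3, 4, 5, 6, 7, 8, 1]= (1 9)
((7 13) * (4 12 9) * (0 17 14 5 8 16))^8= ((0 17 14 5 8 16)(4 12 9)(7 13))^8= (0 14 8)(4 9 12)(5 16 17)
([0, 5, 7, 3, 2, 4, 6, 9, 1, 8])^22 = (1 5 4 2 7 9 8)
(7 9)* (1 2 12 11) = (1 2 12 11)(7 9) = [0, 2, 12, 3, 4, 5, 6, 9, 8, 7, 10, 1, 11]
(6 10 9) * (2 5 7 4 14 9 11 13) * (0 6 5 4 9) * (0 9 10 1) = (0 6 1)(2 4 14 9 5 7 10 11 13) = [6, 0, 4, 3, 14, 7, 1, 10, 8, 5, 11, 13, 12, 2, 9]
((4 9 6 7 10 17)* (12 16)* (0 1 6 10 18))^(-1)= (0 18 7 6 1)(4 17 10 9)(12 16)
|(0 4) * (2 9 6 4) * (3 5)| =10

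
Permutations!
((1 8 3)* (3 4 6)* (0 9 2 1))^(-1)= (0 3 6 4 8 1 2 9)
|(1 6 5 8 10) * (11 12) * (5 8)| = |(1 6 8 10)(11 12)| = 4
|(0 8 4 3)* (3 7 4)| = 6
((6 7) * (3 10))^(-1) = (3 10)(6 7)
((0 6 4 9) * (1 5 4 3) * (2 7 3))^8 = ((0 6 2 7 3 1 5 4 9))^8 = (0 9 4 5 1 3 7 2 6)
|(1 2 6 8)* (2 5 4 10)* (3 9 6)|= 9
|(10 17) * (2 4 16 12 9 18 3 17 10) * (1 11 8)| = |(1 11 8)(2 4 16 12 9 18 3 17)| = 24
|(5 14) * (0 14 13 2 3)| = 6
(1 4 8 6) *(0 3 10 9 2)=(0 3 10 9 2)(1 4 8 6)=[3, 4, 0, 10, 8, 5, 1, 7, 6, 2, 9]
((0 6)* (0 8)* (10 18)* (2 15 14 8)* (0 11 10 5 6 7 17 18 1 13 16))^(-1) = (0 16 13 1 10 11 8 14 15 2 6 5 18 17 7)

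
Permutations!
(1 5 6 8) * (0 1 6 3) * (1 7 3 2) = (0 7 3)(1 5 2)(6 8) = [7, 5, 1, 0, 4, 2, 8, 3, 6]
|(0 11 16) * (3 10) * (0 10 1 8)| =|(0 11 16 10 3 1 8)| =7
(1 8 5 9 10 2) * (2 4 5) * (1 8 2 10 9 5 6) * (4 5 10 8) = (1 2 4 6)(5 10) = [0, 2, 4, 3, 6, 10, 1, 7, 8, 9, 5]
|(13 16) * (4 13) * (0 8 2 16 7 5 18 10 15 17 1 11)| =14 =|(0 8 2 16 4 13 7 5 18 10 15 17 1 11)|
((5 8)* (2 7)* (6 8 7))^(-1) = ((2 6 8 5 7))^(-1) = (2 7 5 8 6)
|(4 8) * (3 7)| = 2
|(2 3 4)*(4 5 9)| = |(2 3 5 9 4)| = 5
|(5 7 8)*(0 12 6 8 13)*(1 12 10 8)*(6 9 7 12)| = |(0 10 8 5 12 9 7 13)(1 6)| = 8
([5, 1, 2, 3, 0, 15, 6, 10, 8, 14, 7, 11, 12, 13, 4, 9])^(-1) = (0 4 14 9 15 5)(7 10)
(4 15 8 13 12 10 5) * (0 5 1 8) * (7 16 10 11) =(0 5 4 15)(1 8 13 12 11 7 16 10) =[5, 8, 2, 3, 15, 4, 6, 16, 13, 9, 1, 7, 11, 12, 14, 0, 10]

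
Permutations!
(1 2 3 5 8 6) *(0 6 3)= (0 6 1 2)(3 5 8)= [6, 2, 0, 5, 4, 8, 1, 7, 3]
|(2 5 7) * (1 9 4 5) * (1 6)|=7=|(1 9 4 5 7 2 6)|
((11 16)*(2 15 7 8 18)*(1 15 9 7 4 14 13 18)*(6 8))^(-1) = ((1 15 4 14 13 18 2 9 7 6 8)(11 16))^(-1) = (1 8 6 7 9 2 18 13 14 4 15)(11 16)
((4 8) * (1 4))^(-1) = (1 8 4)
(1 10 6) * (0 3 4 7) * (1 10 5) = [3, 5, 2, 4, 7, 1, 10, 0, 8, 9, 6] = (0 3 4 7)(1 5)(6 10)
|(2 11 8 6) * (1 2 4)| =|(1 2 11 8 6 4)| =6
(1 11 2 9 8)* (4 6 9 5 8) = [0, 11, 5, 3, 6, 8, 9, 7, 1, 4, 10, 2] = (1 11 2 5 8)(4 6 9)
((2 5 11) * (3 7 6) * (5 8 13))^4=(2 11 5 13 8)(3 7 6)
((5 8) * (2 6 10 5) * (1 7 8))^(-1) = (1 5 10 6 2 8 7)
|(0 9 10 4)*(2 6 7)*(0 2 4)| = |(0 9 10)(2 6 7 4)| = 12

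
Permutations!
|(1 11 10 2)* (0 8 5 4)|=4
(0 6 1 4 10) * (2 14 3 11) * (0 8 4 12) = [6, 12, 14, 11, 10, 5, 1, 7, 4, 9, 8, 2, 0, 13, 3] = (0 6 1 12)(2 14 3 11)(4 10 8)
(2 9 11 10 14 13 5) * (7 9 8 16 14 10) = (2 8 16 14 13 5)(7 9 11) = [0, 1, 8, 3, 4, 2, 6, 9, 16, 11, 10, 7, 12, 5, 13, 15, 14]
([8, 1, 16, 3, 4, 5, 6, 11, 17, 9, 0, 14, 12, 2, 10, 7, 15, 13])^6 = [15, 1, 10, 3, 4, 5, 6, 17, 7, 9, 16, 13, 12, 14, 2, 8, 0, 11]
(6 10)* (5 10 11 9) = (5 10 6 11 9) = [0, 1, 2, 3, 4, 10, 11, 7, 8, 5, 6, 9]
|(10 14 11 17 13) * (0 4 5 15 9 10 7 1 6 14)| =42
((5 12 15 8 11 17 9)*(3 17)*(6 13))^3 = (3 5 8 17 12 11 9 15)(6 13)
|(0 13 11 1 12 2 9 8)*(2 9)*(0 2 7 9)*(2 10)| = 5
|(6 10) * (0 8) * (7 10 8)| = 5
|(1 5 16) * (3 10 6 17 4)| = |(1 5 16)(3 10 6 17 4)| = 15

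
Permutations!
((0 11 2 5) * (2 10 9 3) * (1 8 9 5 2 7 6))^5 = (0 11 10 5)(1 6 7 3 9 8)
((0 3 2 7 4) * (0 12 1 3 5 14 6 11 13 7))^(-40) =(0 12 11)(1 13 5)(2 4 6)(3 7 14) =((0 5 14 6 11 13 7 4 12 1 3 2))^(-40)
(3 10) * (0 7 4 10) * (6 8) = [7, 1, 2, 0, 10, 5, 8, 4, 6, 9, 3] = (0 7 4 10 3)(6 8)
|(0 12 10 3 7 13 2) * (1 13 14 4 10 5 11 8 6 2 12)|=|(0 1 13 12 5 11 8 6 2)(3 7 14 4 10)|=45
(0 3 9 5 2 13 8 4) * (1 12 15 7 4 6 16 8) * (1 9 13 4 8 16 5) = [3, 12, 4, 13, 0, 2, 5, 8, 6, 1, 10, 11, 15, 9, 14, 7, 16] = (16)(0 3 13 9 1 12 15 7 8 6 5 2 4)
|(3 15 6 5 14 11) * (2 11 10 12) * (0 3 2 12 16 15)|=6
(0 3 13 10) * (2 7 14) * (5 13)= (0 3 5 13 10)(2 7 14)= [3, 1, 7, 5, 4, 13, 6, 14, 8, 9, 0, 11, 12, 10, 2]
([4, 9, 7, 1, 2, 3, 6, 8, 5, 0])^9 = (9)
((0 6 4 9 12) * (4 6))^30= ((0 4 9 12))^30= (0 9)(4 12)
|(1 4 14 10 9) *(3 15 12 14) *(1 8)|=9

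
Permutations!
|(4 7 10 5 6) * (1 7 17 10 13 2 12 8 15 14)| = 40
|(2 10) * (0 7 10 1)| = 5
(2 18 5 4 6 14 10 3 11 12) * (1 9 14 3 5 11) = (1 9 14 10 5 4 6 3)(2 18 11 12) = [0, 9, 18, 1, 6, 4, 3, 7, 8, 14, 5, 12, 2, 13, 10, 15, 16, 17, 11]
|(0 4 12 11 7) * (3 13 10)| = 15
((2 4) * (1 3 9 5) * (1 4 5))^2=((1 3 9)(2 5 4))^2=(1 9 3)(2 4 5)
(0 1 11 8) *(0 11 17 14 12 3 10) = (0 1 17 14 12 3 10)(8 11) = [1, 17, 2, 10, 4, 5, 6, 7, 11, 9, 0, 8, 3, 13, 12, 15, 16, 14]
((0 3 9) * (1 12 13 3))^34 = ((0 1 12 13 3 9))^34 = (0 3 12)(1 9 13)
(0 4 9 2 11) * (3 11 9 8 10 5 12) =(0 4 8 10 5 12 3 11)(2 9) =[4, 1, 9, 11, 8, 12, 6, 7, 10, 2, 5, 0, 3]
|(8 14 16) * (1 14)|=4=|(1 14 16 8)|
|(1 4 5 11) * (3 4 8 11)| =3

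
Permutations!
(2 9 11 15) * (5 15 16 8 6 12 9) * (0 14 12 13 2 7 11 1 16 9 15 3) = (0 14 12 15 7 11 9 1 16 8 6 13 2 5 3) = [14, 16, 5, 0, 4, 3, 13, 11, 6, 1, 10, 9, 15, 2, 12, 7, 8]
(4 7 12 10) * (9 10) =(4 7 12 9 10) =[0, 1, 2, 3, 7, 5, 6, 12, 8, 10, 4, 11, 9]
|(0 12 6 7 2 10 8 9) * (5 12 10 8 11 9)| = |(0 10 11 9)(2 8 5 12 6 7)| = 12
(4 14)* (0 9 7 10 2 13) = (0 9 7 10 2 13)(4 14) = [9, 1, 13, 3, 14, 5, 6, 10, 8, 7, 2, 11, 12, 0, 4]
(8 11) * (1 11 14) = [0, 11, 2, 3, 4, 5, 6, 7, 14, 9, 10, 8, 12, 13, 1] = (1 11 8 14)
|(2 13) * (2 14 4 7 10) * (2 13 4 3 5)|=|(2 4 7 10 13 14 3 5)|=8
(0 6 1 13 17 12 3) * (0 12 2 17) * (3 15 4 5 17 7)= (0 6 1 13)(2 7 3 12 15 4 5 17)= [6, 13, 7, 12, 5, 17, 1, 3, 8, 9, 10, 11, 15, 0, 14, 4, 16, 2]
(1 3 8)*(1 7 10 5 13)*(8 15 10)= [0, 3, 2, 15, 4, 13, 6, 8, 7, 9, 5, 11, 12, 1, 14, 10]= (1 3 15 10 5 13)(7 8)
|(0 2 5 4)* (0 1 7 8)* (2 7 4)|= 6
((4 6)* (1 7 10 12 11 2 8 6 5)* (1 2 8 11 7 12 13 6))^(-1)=(1 8 11 2 5 4 6 13 10 7 12)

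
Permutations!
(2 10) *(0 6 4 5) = [6, 1, 10, 3, 5, 0, 4, 7, 8, 9, 2] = (0 6 4 5)(2 10)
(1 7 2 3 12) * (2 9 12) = (1 7 9 12)(2 3) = [0, 7, 3, 2, 4, 5, 6, 9, 8, 12, 10, 11, 1]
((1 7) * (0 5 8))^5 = ((0 5 8)(1 7))^5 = (0 8 5)(1 7)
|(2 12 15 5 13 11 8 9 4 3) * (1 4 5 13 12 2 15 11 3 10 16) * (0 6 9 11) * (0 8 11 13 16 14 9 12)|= 14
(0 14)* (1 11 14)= (0 1 11 14)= [1, 11, 2, 3, 4, 5, 6, 7, 8, 9, 10, 14, 12, 13, 0]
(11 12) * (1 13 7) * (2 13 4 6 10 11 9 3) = (1 4 6 10 11 12 9 3 2 13 7) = [0, 4, 13, 2, 6, 5, 10, 1, 8, 3, 11, 12, 9, 7]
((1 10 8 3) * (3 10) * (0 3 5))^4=(10)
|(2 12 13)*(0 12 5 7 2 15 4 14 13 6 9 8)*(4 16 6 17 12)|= 18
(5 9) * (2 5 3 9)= (2 5)(3 9)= [0, 1, 5, 9, 4, 2, 6, 7, 8, 3]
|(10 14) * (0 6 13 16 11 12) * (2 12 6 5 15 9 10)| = 8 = |(0 5 15 9 10 14 2 12)(6 13 16 11)|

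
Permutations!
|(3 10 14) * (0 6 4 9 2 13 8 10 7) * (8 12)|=|(0 6 4 9 2 13 12 8 10 14 3 7)|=12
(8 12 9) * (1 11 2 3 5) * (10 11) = [0, 10, 3, 5, 4, 1, 6, 7, 12, 8, 11, 2, 9] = (1 10 11 2 3 5)(8 12 9)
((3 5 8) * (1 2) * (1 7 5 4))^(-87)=(1 8 2 3 7 4 5)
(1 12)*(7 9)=[0, 12, 2, 3, 4, 5, 6, 9, 8, 7, 10, 11, 1]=(1 12)(7 9)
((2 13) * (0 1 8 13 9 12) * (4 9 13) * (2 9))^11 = ((0 1 8 4 2 13 9 12))^11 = (0 4 9 1 2 12 8 13)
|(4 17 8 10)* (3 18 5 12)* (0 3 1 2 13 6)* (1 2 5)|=|(0 3 18 1 5 12 2 13 6)(4 17 8 10)|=36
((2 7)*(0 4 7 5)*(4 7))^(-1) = ((0 7 2 5))^(-1) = (0 5 2 7)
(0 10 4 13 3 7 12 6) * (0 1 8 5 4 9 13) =[10, 8, 2, 7, 0, 4, 1, 12, 5, 13, 9, 11, 6, 3] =(0 10 9 13 3 7 12 6 1 8 5 4)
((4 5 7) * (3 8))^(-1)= ((3 8)(4 5 7))^(-1)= (3 8)(4 7 5)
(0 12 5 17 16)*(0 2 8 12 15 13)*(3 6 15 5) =(0 5 17 16 2 8 12 3 6 15 13) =[5, 1, 8, 6, 4, 17, 15, 7, 12, 9, 10, 11, 3, 0, 14, 13, 2, 16]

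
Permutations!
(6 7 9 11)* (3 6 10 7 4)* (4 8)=(3 6 8 4)(7 9 11 10)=[0, 1, 2, 6, 3, 5, 8, 9, 4, 11, 7, 10]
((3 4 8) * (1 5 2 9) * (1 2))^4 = ((1 5)(2 9)(3 4 8))^4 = (9)(3 4 8)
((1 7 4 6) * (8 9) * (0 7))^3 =((0 7 4 6 1)(8 9))^3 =(0 6 7 1 4)(8 9)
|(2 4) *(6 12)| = 2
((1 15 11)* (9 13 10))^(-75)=(15)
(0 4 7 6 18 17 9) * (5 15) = (0 4 7 6 18 17 9)(5 15) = [4, 1, 2, 3, 7, 15, 18, 6, 8, 0, 10, 11, 12, 13, 14, 5, 16, 9, 17]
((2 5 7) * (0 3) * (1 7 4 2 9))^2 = (1 9 7)(2 4 5)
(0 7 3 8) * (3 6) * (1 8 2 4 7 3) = (0 3 2 4 7 6 1 8) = [3, 8, 4, 2, 7, 5, 1, 6, 0]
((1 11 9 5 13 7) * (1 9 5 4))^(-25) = (1 13 4 5 9 11 7) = ((1 11 5 13 7 9 4))^(-25)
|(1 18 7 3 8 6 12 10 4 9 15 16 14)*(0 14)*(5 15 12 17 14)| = 8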